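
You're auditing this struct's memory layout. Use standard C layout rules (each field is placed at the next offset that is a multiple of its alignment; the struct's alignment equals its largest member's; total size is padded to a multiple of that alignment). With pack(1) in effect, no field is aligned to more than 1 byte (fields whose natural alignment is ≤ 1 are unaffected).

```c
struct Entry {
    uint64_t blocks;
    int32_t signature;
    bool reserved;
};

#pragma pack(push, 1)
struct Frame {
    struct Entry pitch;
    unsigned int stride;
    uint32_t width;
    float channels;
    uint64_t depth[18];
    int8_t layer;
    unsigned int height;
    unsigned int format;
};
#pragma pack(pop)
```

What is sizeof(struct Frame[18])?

3258

Entry: @0: blocks [8B, align 8] → 8; @8: signature [4B, align 4] → 12; @12: reserved [1B, align 1] → 13; +3 tail pad (align 8); size 16, align 8
@0: pitch [16B, align 1] → 16
@16: stride [4B, align 1] → 20
@20: width [4B, align 1] → 24
@24: channels [4B, align 1] → 28
@28: depth [144B, align 1] → 172
@172: layer [1B, align 1] → 173
@173: height [4B, align 1] → 177
@177: format [4B, align 1] → 181
size 181, align 1
array of 18: 18 × 181 = 3258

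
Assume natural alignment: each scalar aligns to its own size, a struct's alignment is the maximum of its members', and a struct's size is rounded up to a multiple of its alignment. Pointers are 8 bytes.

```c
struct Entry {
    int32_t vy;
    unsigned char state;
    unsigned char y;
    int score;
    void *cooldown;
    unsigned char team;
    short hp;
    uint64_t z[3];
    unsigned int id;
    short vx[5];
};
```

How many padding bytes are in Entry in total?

vy at 0 (size 4, align 4) → ends 4
state at 4 (size 1, align 1) → ends 5
y at 5 (size 1, align 1) → ends 6
pad 2 to align 4 for score
score at 8 (size 4, align 4) → ends 12
pad 4 to align 8 for cooldown
cooldown at 16 (size 8, align 8) → ends 24
team at 24 (size 1, align 1) → ends 25
pad 1 to align 2 for hp
hp at 26 (size 2, align 2) → ends 28
pad 4 to align 8 for z
z at 32 (size 24, align 8) → ends 56
id at 56 (size 4, align 4) → ends 60
vx at 60 (size 10, align 2) → ends 70
tail pad 2 to reach multiple of 8
total 72 bytes, alignment 8
data bytes 59, size 72 → padding 13

13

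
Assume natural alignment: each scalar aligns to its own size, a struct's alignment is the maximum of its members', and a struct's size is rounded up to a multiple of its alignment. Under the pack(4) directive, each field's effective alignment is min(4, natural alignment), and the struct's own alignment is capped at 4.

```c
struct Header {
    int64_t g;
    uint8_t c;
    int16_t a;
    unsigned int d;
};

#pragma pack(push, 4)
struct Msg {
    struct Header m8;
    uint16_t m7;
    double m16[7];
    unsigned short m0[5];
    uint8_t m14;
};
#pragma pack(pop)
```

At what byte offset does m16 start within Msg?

Header: @0: g [8B, align 8] → 8; @8: c [1B, align 1] → 9; +1 pad (align 2); @10: a [2B, align 2] → 12; @12: d [4B, align 4] → 16; size 16, align 8
@0: m8 [16B, align 4] → 16
@16: m7 [2B, align 2] → 18
+2 pad (align 4)
@20: m16 [56B, align 4] → 76

20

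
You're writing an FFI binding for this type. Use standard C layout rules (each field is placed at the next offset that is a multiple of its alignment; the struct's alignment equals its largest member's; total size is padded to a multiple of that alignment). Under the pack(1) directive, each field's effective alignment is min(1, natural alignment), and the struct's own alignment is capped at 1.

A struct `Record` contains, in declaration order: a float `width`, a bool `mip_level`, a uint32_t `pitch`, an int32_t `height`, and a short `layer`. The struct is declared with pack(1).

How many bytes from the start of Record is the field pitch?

5

0..4  width  (4B, 1-aligned)
4..5  mip_level  (1B, 1-aligned)
5..9  pitch  (4B, 1-aligned)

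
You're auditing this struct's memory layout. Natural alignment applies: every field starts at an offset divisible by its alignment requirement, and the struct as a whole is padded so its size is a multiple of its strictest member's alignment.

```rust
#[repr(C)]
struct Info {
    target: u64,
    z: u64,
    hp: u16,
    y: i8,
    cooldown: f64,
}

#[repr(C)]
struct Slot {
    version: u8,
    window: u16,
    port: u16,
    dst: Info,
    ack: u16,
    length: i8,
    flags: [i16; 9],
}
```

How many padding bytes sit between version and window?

Info: 0..8  target  (8B, 8-aligned); 8..16  z  (8B, 8-aligned); 16..18  hp  (2B, 2-aligned); 18..19  y  (1B, 1-aligned); 19..24  -- padding (5B); 24..32  cooldown  (8B, 8-aligned); sizeof = 32, alignof = 8
0..1  version  (1B, 1-aligned)
1..2  -- padding (1B)
2..4  window  (2B, 2-aligned)

1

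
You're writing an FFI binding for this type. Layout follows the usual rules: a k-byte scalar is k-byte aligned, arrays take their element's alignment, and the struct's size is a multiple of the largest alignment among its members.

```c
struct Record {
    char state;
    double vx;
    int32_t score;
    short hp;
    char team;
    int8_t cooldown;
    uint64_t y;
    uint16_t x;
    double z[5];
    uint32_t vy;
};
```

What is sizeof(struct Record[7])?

616

@0: state [1B, align 1] → 1
+7 pad (align 8)
@8: vx [8B, align 8] → 16
@16: score [4B, align 4] → 20
@20: hp [2B, align 2] → 22
@22: team [1B, align 1] → 23
@23: cooldown [1B, align 1] → 24
@24: y [8B, align 8] → 32
@32: x [2B, align 2] → 34
+6 pad (align 8)
@40: z [40B, align 8] → 80
@80: vy [4B, align 4] → 84
+4 tail pad (align 8)
size 88, align 8
array of 7: 7 × 88 = 616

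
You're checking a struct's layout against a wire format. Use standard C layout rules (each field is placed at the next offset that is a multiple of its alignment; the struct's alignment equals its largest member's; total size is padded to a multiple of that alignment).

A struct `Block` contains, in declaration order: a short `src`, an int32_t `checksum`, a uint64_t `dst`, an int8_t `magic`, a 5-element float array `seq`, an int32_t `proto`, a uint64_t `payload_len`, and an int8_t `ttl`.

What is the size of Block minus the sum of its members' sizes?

src at 0 (size 2, align 2) → ends 2
pad 2 to align 4 for checksum
checksum at 4 (size 4, align 4) → ends 8
dst at 8 (size 8, align 8) → ends 16
magic at 16 (size 1, align 1) → ends 17
pad 3 to align 4 for seq
seq at 20 (size 20, align 4) → ends 40
proto at 40 (size 4, align 4) → ends 44
pad 4 to align 8 for payload_len
payload_len at 48 (size 8, align 8) → ends 56
ttl at 56 (size 1, align 1) → ends 57
tail pad 7 to reach multiple of 8
total 64 bytes, alignment 8
data bytes 48, size 64 → padding 16

16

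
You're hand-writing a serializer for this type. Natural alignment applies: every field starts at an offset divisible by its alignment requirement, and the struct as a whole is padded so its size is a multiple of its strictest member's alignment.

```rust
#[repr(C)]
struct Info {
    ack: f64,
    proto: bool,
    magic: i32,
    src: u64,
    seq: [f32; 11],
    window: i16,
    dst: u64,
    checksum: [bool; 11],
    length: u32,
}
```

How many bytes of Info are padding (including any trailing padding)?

6

0..8  ack  (8B, 8-aligned)
8..9  proto  (1B, 1-aligned)
9..12  -- padding (3B)
12..16  magic  (4B, 4-aligned)
16..24  src  (8B, 8-aligned)
24..68  seq  (44B, 4-aligned)
68..70  window  (2B, 2-aligned)
70..72  -- padding (2B)
72..80  dst  (8B, 8-aligned)
80..91  checksum  (11B, 1-aligned)
91..92  -- padding (1B)
92..96  length  (4B, 4-aligned)
sizeof = 96, alignof = 8
data bytes 90, size 96 → padding 6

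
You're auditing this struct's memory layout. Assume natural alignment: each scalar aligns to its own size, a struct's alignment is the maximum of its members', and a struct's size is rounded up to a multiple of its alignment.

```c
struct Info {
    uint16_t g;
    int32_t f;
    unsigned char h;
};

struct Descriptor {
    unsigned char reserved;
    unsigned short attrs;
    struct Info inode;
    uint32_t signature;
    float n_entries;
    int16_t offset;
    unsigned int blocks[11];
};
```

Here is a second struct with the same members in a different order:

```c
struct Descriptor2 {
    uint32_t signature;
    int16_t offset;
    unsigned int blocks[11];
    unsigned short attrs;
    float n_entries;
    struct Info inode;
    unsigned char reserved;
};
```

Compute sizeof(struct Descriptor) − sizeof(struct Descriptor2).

Info: g at 0 (size 2, align 2) → ends 2; pad 2 to align 4 for f; f at 4 (size 4, align 4) → ends 8; h at 8 (size 1, align 1) → ends 9; tail pad 3 to reach multiple of 4; total 12 bytes, alignment 4
reserved at 0 (size 1, align 1) → ends 1
pad 1 to align 2 for attrs
attrs at 2 (size 2, align 2) → ends 4
inode at 4 (size 12, align 4) → ends 16
signature at 16 (size 4, align 4) → ends 20
n_entries at 20 (size 4, align 4) → ends 24
offset at 24 (size 2, align 2) → ends 26
pad 2 to align 4 for blocks
blocks at 28 (size 44, align 4) → ends 72
total 72 bytes, alignment 4
— Descriptor2 —
signature at 0 (size 4, align 4) → ends 4
offset at 4 (size 2, align 2) → ends 6
pad 2 to align 4 for blocks
blocks at 8 (size 44, align 4) → ends 52
attrs at 52 (size 2, align 2) → ends 54
pad 2 to align 4 for n_entries
n_entries at 56 (size 4, align 4) → ends 60
inode at 60 (size 12, align 4) → ends 72
reserved at 72 (size 1, align 1) → ends 73
tail pad 3 to reach multiple of 4
total 76 bytes, alignment 4
72 − 76 = -4

-4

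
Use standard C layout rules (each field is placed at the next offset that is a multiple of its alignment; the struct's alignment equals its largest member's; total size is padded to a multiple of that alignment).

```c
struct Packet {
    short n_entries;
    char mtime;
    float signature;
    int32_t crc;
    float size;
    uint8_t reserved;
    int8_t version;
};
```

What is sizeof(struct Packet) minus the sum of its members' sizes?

3

n_entries at 0 (size 2, align 2) → ends 2
mtime at 2 (size 1, align 1) → ends 3
pad 1 to align 4 for signature
signature at 4 (size 4, align 4) → ends 8
crc at 8 (size 4, align 4) → ends 12
size at 12 (size 4, align 4) → ends 16
reserved at 16 (size 1, align 1) → ends 17
version at 17 (size 1, align 1) → ends 18
tail pad 2 to reach multiple of 4
total 20 bytes, alignment 4
data bytes 17, size 20 → padding 3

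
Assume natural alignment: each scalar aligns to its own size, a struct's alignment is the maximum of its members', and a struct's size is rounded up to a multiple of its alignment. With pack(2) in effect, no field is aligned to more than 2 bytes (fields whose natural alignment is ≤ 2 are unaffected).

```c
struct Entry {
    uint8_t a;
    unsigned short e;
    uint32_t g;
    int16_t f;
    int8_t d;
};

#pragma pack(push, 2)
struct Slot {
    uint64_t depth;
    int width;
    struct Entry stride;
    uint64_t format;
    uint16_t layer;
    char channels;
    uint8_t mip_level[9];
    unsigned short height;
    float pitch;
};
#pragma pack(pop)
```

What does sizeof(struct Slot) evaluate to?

50 bytes

Entry: 0..1  a  (1B, 1-aligned); 1..2  -- padding (1B); 2..4  e  (2B, 2-aligned); 4..8  g  (4B, 4-aligned); 8..10  f  (2B, 2-aligned); 10..11  d  (1B, 1-aligned); 11..12  -- tail padding (1B); sizeof = 12, alignof = 4
0..8  depth  (8B, 2-aligned)
8..12  width  (4B, 2-aligned)
12..24  stride  (12B, 2-aligned)
24..32  format  (8B, 2-aligned)
32..34  layer  (2B, 2-aligned)
34..35  channels  (1B, 1-aligned)
35..44  mip_level  (9B, 1-aligned)
44..46  height  (2B, 2-aligned)
46..50  pitch  (4B, 2-aligned)
sizeof = 50, alignof = 2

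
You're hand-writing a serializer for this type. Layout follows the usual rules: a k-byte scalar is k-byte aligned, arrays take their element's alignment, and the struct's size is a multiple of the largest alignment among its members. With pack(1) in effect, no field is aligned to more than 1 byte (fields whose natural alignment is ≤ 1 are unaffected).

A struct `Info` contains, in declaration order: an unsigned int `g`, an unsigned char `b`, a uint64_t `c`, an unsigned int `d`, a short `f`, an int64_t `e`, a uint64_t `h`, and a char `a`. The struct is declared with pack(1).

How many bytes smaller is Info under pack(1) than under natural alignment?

12

natural layout:
  @0: g [4B, align 4] → 4
  @4: b [1B, align 1] → 5
  +3 pad (align 8)
  @8: c [8B, align 8] → 16
  @16: d [4B, align 4] → 20
  @20: f [2B, align 2] → 22
  +2 pad (align 8)
  @24: e [8B, align 8] → 32
  @32: h [8B, align 8] → 40
  @40: a [1B, align 1] → 41
  +7 tail pad (align 8)
  size 48, align 8
packed(1) layout:
  @0: g [4B, align 1] → 4
  @4: b [1B, align 1] → 5
  @5: c [8B, align 1] → 13
  @13: d [4B, align 1] → 17
  @17: f [2B, align 1] → 19
  @19: e [8B, align 1] → 27
  @27: h [8B, align 1] → 35
  @35: a [1B, align 1] → 36
  size 36, align 1
48 − 36 = 12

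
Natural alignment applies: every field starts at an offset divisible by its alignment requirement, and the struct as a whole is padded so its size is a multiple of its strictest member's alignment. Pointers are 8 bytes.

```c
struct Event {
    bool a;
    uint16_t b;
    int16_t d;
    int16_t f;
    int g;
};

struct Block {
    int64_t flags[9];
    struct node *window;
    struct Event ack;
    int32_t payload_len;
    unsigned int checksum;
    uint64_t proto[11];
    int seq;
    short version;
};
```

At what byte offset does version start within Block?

196

Event: 0..1  a  (1B, 1-aligned); 1..2  -- padding (1B); 2..4  b  (2B, 2-aligned); 4..6  d  (2B, 2-aligned); 6..8  f  (2B, 2-aligned); 8..12  g  (4B, 4-aligned); sizeof = 12, alignof = 4
0..72  flags  (72B, 8-aligned)
72..80  window  (8B, 8-aligned)
80..92  ack  (12B, 4-aligned)
92..96  payload_len  (4B, 4-aligned)
96..100  checksum  (4B, 4-aligned)
100..104  -- padding (4B)
104..192  proto  (88B, 8-aligned)
192..196  seq  (4B, 4-aligned)
196..198  version  (2B, 2-aligned)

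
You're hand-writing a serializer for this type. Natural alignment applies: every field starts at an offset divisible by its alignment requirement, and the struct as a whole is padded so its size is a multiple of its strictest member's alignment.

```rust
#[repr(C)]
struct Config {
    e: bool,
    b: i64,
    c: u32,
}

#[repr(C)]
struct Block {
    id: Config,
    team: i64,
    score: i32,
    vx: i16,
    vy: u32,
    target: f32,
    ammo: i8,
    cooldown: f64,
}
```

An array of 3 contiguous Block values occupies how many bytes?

Config: 0..1  e  (1B, 1-aligned); 1..8  -- padding (7B); 8..16  b  (8B, 8-aligned); 16..20  c  (4B, 4-aligned); 20..24  -- tail padding (4B); sizeof = 24, alignof = 8
0..24  id  (24B, 8-aligned)
24..32  team  (8B, 8-aligned)
32..36  score  (4B, 4-aligned)
36..38  vx  (2B, 2-aligned)
38..40  -- padding (2B)
40..44  vy  (4B, 4-aligned)
44..48  target  (4B, 4-aligned)
48..49  ammo  (1B, 1-aligned)
49..56  -- padding (7B)
56..64  cooldown  (8B, 8-aligned)
sizeof = 64, alignof = 8
array of 3: 3 × 64 = 192

192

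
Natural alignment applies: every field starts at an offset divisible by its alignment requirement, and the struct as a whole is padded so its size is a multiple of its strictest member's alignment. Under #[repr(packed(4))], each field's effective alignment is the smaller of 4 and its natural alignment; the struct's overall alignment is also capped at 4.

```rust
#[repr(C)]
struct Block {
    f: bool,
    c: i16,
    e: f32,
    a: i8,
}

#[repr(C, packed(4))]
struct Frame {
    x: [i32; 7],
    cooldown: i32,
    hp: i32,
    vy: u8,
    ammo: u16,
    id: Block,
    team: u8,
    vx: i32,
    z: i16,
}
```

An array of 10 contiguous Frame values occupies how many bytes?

Block: f at 0 (size 1, align 1) → ends 1; pad 1 to align 2 for c; c at 2 (size 2, align 2) → ends 4; e at 4 (size 4, align 4) → ends 8; a at 8 (size 1, align 1) → ends 9; tail pad 3 to reach multiple of 4; total 12 bytes, alignment 4
x at 0 (size 28, align 4) → ends 28
cooldown at 28 (size 4, align 4) → ends 32
hp at 32 (size 4, align 4) → ends 36
vy at 36 (size 1, align 1) → ends 37
pad 1 to align 2 for ammo
ammo at 38 (size 2, align 2) → ends 40
id at 40 (size 12, align 4) → ends 52
team at 52 (size 1, align 1) → ends 53
pad 3 to align 4 for vx
vx at 56 (size 4, align 4) → ends 60
z at 60 (size 2, align 2) → ends 62
tail pad 2 to reach multiple of 4
total 64 bytes, alignment 4
array of 10: 10 × 64 = 640

640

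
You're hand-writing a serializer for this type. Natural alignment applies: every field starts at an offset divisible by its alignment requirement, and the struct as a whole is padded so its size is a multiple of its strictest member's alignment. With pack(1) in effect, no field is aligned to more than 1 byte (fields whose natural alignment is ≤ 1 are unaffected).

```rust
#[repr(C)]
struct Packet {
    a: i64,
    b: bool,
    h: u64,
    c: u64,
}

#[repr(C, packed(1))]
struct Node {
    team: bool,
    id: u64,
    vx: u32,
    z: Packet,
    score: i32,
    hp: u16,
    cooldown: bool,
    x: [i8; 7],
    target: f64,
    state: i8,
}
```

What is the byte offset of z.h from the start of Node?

Packet: @0: a [8B, align 8] → 8; @8: b [1B, align 1] → 9; +7 pad (align 8); @16: h [8B, align 8] → 24; @24: c [8B, align 8] → 32; size 32, align 8
@0: team [1B, align 1] → 1
@1: id [8B, align 1] → 9
@9: vx [4B, align 1] → 13
@13: z [32B, align 1] → 45
within Packet: h at 16
13 + 16 = 29

29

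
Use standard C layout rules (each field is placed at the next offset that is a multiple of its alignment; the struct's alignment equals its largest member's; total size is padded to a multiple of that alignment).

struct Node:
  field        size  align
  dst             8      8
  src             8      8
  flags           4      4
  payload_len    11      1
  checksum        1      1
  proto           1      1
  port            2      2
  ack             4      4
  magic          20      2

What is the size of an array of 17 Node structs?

dst at 0 (size 8, align 8) → ends 8
src at 8 (size 8, align 8) → ends 16
flags at 16 (size 4, align 4) → ends 20
payload_len at 20 (size 11, align 1) → ends 31
checksum at 31 (size 1, align 1) → ends 32
proto at 32 (size 1, align 1) → ends 33
pad 1 to align 2 for port
port at 34 (size 2, align 2) → ends 36
ack at 36 (size 4, align 4) → ends 40
magic at 40 (size 20, align 2) → ends 60
tail pad 4 to reach multiple of 8
total 64 bytes, alignment 8
array of 17: 17 × 64 = 1088

1088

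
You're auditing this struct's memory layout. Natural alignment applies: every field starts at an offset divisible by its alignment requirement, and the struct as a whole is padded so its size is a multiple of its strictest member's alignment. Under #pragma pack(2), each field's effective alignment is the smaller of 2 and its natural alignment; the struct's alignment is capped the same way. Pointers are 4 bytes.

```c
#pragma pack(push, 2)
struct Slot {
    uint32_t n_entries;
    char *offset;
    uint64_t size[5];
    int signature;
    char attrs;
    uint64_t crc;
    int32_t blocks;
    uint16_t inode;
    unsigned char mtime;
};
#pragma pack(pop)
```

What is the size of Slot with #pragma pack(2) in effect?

70

0..4  n_entries  (4B, 2-aligned)
4..8  offset  (4B, 2-aligned)
8..48  size  (40B, 2-aligned)
48..52  signature  (4B, 2-aligned)
52..53  attrs  (1B, 1-aligned)
53..54  -- padding (1B)
54..62  crc  (8B, 2-aligned)
62..66  blocks  (4B, 2-aligned)
66..68  inode  (2B, 2-aligned)
68..69  mtime  (1B, 1-aligned)
69..70  -- tail padding (1B)
sizeof = 70, alignof = 2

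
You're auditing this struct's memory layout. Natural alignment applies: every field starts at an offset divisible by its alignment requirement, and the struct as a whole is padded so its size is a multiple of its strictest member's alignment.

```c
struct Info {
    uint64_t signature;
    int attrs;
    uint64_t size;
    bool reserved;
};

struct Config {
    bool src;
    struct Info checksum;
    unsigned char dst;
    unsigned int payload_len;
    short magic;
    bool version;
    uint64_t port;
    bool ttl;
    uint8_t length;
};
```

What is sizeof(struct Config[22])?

Info: 0..8  signature  (8B, 8-aligned); 8..12  attrs  (4B, 4-aligned); 12..16  -- padding (4B); 16..24  size  (8B, 8-aligned); 24..25  reserved  (1B, 1-aligned); 25..32  -- tail padding (7B); sizeof = 32, alignof = 8
0..1  src  (1B, 1-aligned)
1..8  -- padding (7B)
8..40  checksum  (32B, 8-aligned)
40..41  dst  (1B, 1-aligned)
41..44  -- padding (3B)
44..48  payload_len  (4B, 4-aligned)
48..50  magic  (2B, 2-aligned)
50..51  version  (1B, 1-aligned)
51..56  -- padding (5B)
56..64  port  (8B, 8-aligned)
64..65  ttl  (1B, 1-aligned)
65..66  length  (1B, 1-aligned)
66..72  -- tail padding (6B)
sizeof = 72, alignof = 8
array of 22: 22 × 72 = 1584

1584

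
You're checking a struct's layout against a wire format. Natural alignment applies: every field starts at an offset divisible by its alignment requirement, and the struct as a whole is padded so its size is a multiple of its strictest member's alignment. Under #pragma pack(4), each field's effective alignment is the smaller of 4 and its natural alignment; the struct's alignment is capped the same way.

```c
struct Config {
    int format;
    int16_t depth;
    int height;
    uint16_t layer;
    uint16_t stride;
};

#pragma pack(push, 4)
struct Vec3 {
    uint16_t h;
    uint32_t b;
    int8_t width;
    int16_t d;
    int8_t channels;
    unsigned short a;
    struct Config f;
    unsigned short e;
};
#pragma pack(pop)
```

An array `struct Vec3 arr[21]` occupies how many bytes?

756

Config: @0: format [4B, align 4] → 4; @4: depth [2B, align 2] → 6; +2 pad (align 4); @8: height [4B, align 4] → 12; @12: layer [2B, align 2] → 14; @14: stride [2B, align 2] → 16; size 16, align 4
@0: h [2B, align 2] → 2
+2 pad (align 4)
@4: b [4B, align 4] → 8
@8: width [1B, align 1] → 9
+1 pad (align 2)
@10: d [2B, align 2] → 12
@12: channels [1B, align 1] → 13
+1 pad (align 2)
@14: a [2B, align 2] → 16
@16: f [16B, align 4] → 32
@32: e [2B, align 2] → 34
+2 tail pad (align 4)
size 36, align 4
array of 21: 21 × 36 = 756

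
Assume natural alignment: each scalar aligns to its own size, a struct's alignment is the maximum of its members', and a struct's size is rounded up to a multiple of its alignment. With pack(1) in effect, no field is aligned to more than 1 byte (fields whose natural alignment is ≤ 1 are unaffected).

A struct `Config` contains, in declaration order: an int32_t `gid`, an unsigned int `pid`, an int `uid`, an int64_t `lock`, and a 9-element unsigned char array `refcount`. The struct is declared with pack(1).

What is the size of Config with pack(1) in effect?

@0: gid [4B, align 1] → 4
@4: pid [4B, align 1] → 8
@8: uid [4B, align 1] → 12
@12: lock [8B, align 1] → 20
@20: refcount [9B, align 1] → 29
size 29, align 1

29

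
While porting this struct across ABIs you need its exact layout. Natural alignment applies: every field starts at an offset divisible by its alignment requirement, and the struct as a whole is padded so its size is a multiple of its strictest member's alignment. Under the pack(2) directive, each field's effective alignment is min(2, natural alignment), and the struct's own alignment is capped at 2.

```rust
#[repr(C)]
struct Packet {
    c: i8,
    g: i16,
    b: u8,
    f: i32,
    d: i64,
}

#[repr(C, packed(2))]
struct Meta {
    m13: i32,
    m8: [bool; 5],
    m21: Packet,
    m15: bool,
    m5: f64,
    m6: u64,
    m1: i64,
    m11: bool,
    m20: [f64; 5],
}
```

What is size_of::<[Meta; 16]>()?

Packet: c at 0 (size 1, align 1) → ends 1; pad 1 to align 2 for g; g at 2 (size 2, align 2) → ends 4; b at 4 (size 1, align 1) → ends 5; pad 3 to align 4 for f; f at 8 (size 4, align 4) → ends 12; pad 4 to align 8 for d; d at 16 (size 8, align 8) → ends 24; total 24 bytes, alignment 8
m13 at 0 (size 4, align 2) → ends 4
m8 at 4 (size 5, align 1) → ends 9
pad 1 to align 2 for m21
m21 at 10 (size 24, align 2) → ends 34
m15 at 34 (size 1, align 1) → ends 35
pad 1 to align 2 for m5
m5 at 36 (size 8, align 2) → ends 44
m6 at 44 (size 8, align 2) → ends 52
m1 at 52 (size 8, align 2) → ends 60
m11 at 60 (size 1, align 1) → ends 61
pad 1 to align 2 for m20
m20 at 62 (size 40, align 2) → ends 102
total 102 bytes, alignment 2
array of 16: 16 × 102 = 1632

1632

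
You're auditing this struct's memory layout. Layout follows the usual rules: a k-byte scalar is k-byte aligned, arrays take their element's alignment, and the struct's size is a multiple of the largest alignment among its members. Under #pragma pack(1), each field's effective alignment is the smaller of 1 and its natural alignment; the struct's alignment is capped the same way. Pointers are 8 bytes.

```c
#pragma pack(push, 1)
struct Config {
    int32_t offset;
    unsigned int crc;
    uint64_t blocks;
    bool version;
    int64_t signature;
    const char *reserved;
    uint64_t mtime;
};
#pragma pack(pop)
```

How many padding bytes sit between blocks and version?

@0: offset [4B, align 1] → 4
@4: crc [4B, align 1] → 8
@8: blocks [8B, align 1] → 16
@16: version [1B, align 1] → 17

0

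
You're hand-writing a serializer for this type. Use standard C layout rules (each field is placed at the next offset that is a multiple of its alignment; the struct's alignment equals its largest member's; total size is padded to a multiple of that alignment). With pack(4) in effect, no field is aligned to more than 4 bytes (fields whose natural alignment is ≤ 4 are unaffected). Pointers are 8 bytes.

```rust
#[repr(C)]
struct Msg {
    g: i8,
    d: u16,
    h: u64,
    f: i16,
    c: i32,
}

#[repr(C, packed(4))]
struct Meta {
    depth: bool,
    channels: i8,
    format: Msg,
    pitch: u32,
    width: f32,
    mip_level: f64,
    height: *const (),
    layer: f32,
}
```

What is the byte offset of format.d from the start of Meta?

6

Msg: g at 0 (size 1, align 1) → ends 1; pad 1 to align 2 for d; d at 2 (size 2, align 2) → ends 4; pad 4 to align 8 for h; h at 8 (size 8, align 8) → ends 16; f at 16 (size 2, align 2) → ends 18; pad 2 to align 4 for c; c at 20 (size 4, align 4) → ends 24; total 24 bytes, alignment 8
depth at 0 (size 1, align 1) → ends 1
channels at 1 (size 1, align 1) → ends 2
pad 2 to align 4 for format
format at 4 (size 24, align 4) → ends 28
within Msg: d at 2
4 + 2 = 6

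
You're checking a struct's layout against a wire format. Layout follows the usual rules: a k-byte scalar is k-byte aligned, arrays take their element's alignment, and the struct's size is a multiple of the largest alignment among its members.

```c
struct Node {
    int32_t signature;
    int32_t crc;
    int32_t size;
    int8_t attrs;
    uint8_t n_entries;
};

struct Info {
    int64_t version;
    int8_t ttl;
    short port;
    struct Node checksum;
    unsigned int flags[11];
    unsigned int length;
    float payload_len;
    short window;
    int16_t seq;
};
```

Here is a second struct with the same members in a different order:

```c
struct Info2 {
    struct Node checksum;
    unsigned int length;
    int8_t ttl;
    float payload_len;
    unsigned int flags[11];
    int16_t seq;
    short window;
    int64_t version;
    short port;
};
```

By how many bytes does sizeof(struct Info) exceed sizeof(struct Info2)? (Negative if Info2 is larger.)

Node: signature at 0 (size 4, align 4) → ends 4; crc at 4 (size 4, align 4) → ends 8; size at 8 (size 4, align 4) → ends 12; attrs at 12 (size 1, align 1) → ends 13; n_entries at 13 (size 1, align 1) → ends 14; tail pad 2 to reach multiple of 4; total 16 bytes, alignment 4
version at 0 (size 8, align 8) → ends 8
ttl at 8 (size 1, align 1) → ends 9
pad 1 to align 2 for port
port at 10 (size 2, align 2) → ends 12
checksum at 12 (size 16, align 4) → ends 28
flags at 28 (size 44, align 4) → ends 72
length at 72 (size 4, align 4) → ends 76
payload_len at 76 (size 4, align 4) → ends 80
window at 80 (size 2, align 2) → ends 82
seq at 82 (size 2, align 2) → ends 84
tail pad 4 to reach multiple of 8
total 88 bytes, alignment 8
— Info2 —
checksum at 0 (size 16, align 4) → ends 16
length at 16 (size 4, align 4) → ends 20
ttl at 20 (size 1, align 1) → ends 21
pad 3 to align 4 for payload_len
payload_len at 24 (size 4, align 4) → ends 28
flags at 28 (size 44, align 4) → ends 72
seq at 72 (size 2, align 2) → ends 74
window at 74 (size 2, align 2) → ends 76
pad 4 to align 8 for version
version at 80 (size 8, align 8) → ends 88
port at 88 (size 2, align 2) → ends 90
tail pad 6 to reach multiple of 8
total 96 bytes, alignment 8
88 − 96 = -8

-8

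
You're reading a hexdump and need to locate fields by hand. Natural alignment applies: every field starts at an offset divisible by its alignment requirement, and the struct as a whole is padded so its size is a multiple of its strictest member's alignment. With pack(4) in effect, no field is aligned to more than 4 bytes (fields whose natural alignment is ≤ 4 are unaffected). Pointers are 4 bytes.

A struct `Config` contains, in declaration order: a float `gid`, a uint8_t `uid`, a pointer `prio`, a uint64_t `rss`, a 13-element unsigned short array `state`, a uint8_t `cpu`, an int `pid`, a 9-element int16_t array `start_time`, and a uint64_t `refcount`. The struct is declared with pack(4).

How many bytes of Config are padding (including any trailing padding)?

@0: gid [4B, align 4] → 4
@4: uid [1B, align 1] → 5
+3 pad (align 4)
@8: prio [4B, align 4] → 12
@12: rss [8B, align 4] → 20
@20: state [26B, align 2] → 46
@46: cpu [1B, align 1] → 47
+1 pad (align 4)
@48: pid [4B, align 4] → 52
@52: start_time [18B, align 2] → 70
+2 pad (align 4)
@72: refcount [8B, align 4] → 80
size 80, align 4
data bytes 74, size 80 → padding 6

6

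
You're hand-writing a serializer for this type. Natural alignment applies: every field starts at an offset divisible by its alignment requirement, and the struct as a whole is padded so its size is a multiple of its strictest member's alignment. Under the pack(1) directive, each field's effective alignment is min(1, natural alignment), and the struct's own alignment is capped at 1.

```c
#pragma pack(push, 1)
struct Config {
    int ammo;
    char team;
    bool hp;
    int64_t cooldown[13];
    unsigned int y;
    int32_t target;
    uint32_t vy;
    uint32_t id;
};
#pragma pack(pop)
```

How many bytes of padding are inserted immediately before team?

0

@0: ammo [4B, align 1] → 4
@4: team [1B, align 1] → 5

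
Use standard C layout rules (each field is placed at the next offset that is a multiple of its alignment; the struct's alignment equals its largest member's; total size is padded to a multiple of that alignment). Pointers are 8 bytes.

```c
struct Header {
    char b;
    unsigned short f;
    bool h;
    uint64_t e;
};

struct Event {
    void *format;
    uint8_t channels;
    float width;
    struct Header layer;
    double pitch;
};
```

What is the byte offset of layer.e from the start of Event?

24

Header: b at 0 (size 1, align 1) → ends 1; pad 1 to align 2 for f; f at 2 (size 2, align 2) → ends 4; h at 4 (size 1, align 1) → ends 5; pad 3 to align 8 for e; e at 8 (size 8, align 8) → ends 16; total 16 bytes, alignment 8
format at 0 (size 8, align 8) → ends 8
channels at 8 (size 1, align 1) → ends 9
pad 3 to align 4 for width
width at 12 (size 4, align 4) → ends 16
layer at 16 (size 16, align 8) → ends 32
within Header: e at 8
16 + 8 = 24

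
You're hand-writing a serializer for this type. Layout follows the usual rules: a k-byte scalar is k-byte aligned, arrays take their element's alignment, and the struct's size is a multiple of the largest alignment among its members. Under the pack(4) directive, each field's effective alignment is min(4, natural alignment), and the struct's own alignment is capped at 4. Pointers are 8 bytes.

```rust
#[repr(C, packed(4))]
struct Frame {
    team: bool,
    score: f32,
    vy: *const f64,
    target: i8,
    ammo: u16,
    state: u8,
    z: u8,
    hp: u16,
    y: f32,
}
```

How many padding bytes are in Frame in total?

team at 0 (size 1, align 1) → ends 1
pad 3 to align 4 for score
score at 4 (size 4, align 4) → ends 8
vy at 8 (size 8, align 4) → ends 16
target at 16 (size 1, align 1) → ends 17
pad 1 to align 2 for ammo
ammo at 18 (size 2, align 2) → ends 20
state at 20 (size 1, align 1) → ends 21
z at 21 (size 1, align 1) → ends 22
hp at 22 (size 2, align 2) → ends 24
y at 24 (size 4, align 4) → ends 28
total 28 bytes, alignment 4
data bytes 24, size 28 → padding 4

4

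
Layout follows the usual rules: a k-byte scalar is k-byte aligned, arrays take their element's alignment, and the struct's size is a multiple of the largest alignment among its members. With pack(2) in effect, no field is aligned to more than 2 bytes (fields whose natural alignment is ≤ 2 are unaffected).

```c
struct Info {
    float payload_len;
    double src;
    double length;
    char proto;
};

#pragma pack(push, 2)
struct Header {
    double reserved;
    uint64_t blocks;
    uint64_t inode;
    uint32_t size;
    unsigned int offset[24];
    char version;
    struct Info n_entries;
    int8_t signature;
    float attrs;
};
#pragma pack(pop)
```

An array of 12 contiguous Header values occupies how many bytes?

1968

Info: 0..4  payload_len  (4B, 4-aligned); 4..8  -- padding (4B); 8..16  src  (8B, 8-aligned); 16..24  length  (8B, 8-aligned); 24..25  proto  (1B, 1-aligned); 25..32  -- tail padding (7B); sizeof = 32, alignof = 8
0..8  reserved  (8B, 2-aligned)
8..16  blocks  (8B, 2-aligned)
16..24  inode  (8B, 2-aligned)
24..28  size  (4B, 2-aligned)
28..124  offset  (96B, 2-aligned)
124..125  version  (1B, 1-aligned)
125..126  -- padding (1B)
126..158  n_entries  (32B, 2-aligned)
158..159  signature  (1B, 1-aligned)
159..160  -- padding (1B)
160..164  attrs  (4B, 2-aligned)
sizeof = 164, alignof = 2
array of 12: 12 × 164 = 1968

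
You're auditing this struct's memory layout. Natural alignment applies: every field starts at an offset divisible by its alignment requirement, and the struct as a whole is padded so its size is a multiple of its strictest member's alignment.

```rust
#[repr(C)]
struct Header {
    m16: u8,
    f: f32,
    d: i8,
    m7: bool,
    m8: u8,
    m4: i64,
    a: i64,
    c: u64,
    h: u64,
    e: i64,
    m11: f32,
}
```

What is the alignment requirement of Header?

member alignments: m16=1, f=4, d=1, m7=1, m8=1, m4=8, a=8, c=8, h=8, e=8, m11=4
max = 8

8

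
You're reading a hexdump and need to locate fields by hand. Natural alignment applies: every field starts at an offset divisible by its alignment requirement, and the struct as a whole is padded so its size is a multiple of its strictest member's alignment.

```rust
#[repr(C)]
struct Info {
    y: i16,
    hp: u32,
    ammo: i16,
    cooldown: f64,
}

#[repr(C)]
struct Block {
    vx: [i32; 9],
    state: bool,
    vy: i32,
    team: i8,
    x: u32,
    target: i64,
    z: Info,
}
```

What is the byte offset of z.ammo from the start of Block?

Info: y at 0 (size 2, align 2) → ends 2; pad 2 to align 4 for hp; hp at 4 (size 4, align 4) → ends 8; ammo at 8 (size 2, align 2) → ends 10; pad 6 to align 8 for cooldown; cooldown at 16 (size 8, align 8) → ends 24; total 24 bytes, alignment 8
vx at 0 (size 36, align 4) → ends 36
state at 36 (size 1, align 1) → ends 37
pad 3 to align 4 for vy
vy at 40 (size 4, align 4) → ends 44
team at 44 (size 1, align 1) → ends 45
pad 3 to align 4 for x
x at 48 (size 4, align 4) → ends 52
pad 4 to align 8 for target
target at 56 (size 8, align 8) → ends 64
z at 64 (size 24, align 8) → ends 88
within Info: ammo at 8
64 + 8 = 72

72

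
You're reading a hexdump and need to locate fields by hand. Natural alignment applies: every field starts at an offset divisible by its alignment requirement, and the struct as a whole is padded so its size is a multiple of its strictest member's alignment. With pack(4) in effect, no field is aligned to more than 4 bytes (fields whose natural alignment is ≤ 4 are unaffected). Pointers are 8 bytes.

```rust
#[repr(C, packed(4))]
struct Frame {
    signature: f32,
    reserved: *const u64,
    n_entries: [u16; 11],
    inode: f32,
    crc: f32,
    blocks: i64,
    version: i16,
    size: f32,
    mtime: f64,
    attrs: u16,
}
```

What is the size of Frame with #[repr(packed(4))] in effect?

72

@0: signature [4B, align 4] → 4
@4: reserved [8B, align 4] → 12
@12: n_entries [22B, align 2] → 34
+2 pad (align 4)
@36: inode [4B, align 4] → 40
@40: crc [4B, align 4] → 44
@44: blocks [8B, align 4] → 52
@52: version [2B, align 2] → 54
+2 pad (align 4)
@56: size [4B, align 4] → 60
@60: mtime [8B, align 4] → 68
@68: attrs [2B, align 2] → 70
+2 tail pad (align 4)
size 72, align 4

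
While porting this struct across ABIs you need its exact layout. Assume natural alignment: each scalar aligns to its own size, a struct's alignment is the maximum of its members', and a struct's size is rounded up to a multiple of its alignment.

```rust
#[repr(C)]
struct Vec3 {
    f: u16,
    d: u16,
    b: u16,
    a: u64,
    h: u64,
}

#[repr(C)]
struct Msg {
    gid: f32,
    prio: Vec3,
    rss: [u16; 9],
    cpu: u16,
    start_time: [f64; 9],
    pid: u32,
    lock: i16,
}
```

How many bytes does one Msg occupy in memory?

136

Vec3: @0: f [2B, align 2] → 2; @2: d [2B, align 2] → 4; @4: b [2B, align 2] → 6; +2 pad (align 8); @8: a [8B, align 8] → 16; @16: h [8B, align 8] → 24; size 24, align 8
@0: gid [4B, align 4] → 4
+4 pad (align 8)
@8: prio [24B, align 8] → 32
@32: rss [18B, align 2] → 50
@50: cpu [2B, align 2] → 52
+4 pad (align 8)
@56: start_time [72B, align 8] → 128
@128: pid [4B, align 4] → 132
@132: lock [2B, align 2] → 134
+2 tail pad (align 8)
size 136, align 8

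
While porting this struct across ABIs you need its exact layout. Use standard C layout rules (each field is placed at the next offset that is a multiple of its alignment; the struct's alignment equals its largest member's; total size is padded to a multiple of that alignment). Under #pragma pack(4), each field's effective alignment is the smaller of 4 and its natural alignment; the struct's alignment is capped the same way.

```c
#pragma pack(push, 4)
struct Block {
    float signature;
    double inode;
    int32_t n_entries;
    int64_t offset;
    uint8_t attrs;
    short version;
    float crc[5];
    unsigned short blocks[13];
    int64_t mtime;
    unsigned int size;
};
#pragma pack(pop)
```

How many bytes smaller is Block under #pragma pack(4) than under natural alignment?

16

natural layout:
  signature at 0 (size 4, align 4) → ends 4
  pad 4 to align 8 for inode
  inode at 8 (size 8, align 8) → ends 16
  n_entries at 16 (size 4, align 4) → ends 20
  pad 4 to align 8 for offset
  offset at 24 (size 8, align 8) → ends 32
  attrs at 32 (size 1, align 1) → ends 33
  pad 1 to align 2 for version
  version at 34 (size 2, align 2) → ends 36
  crc at 36 (size 20, align 4) → ends 56
  blocks at 56 (size 26, align 2) → ends 82
  pad 6 to align 8 for mtime
  mtime at 88 (size 8, align 8) → ends 96
  size at 96 (size 4, align 4) → ends 100
  tail pad 4 to reach multiple of 8
  total 104 bytes, alignment 8
packed(4) layout:
  signature at 0 (size 4, align 4) → ends 4
  inode at 4 (size 8, align 4) → ends 12
  n_entries at 12 (size 4, align 4) → ends 16
  offset at 16 (size 8, align 4) → ends 24
  attrs at 24 (size 1, align 1) → ends 25
  pad 1 to align 2 for version
  version at 26 (size 2, align 2) → ends 28
  crc at 28 (size 20, align 4) → ends 48
  blocks at 48 (size 26, align 2) → ends 74
  pad 2 to align 4 for mtime
  mtime at 76 (size 8, align 4) → ends 84
  size at 84 (size 4, align 4) → ends 88
  total 88 bytes, alignment 4
104 − 88 = 16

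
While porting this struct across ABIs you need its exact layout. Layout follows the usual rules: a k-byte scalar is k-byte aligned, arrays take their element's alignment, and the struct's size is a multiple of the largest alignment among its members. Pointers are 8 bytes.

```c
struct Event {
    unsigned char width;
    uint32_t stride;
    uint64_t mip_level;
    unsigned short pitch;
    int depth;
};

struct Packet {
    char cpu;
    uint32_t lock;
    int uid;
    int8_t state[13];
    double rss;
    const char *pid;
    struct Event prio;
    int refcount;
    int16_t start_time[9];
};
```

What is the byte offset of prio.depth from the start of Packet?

68

Event: 0..1  width  (1B, 1-aligned); 1..4  -- padding (3B); 4..8  stride  (4B, 4-aligned); 8..16  mip_level  (8B, 8-aligned); 16..18  pitch  (2B, 2-aligned); 18..20  -- padding (2B); 20..24  depth  (4B, 4-aligned); sizeof = 24, alignof = 8
0..1  cpu  (1B, 1-aligned)
1..4  -- padding (3B)
4..8  lock  (4B, 4-aligned)
8..12  uid  (4B, 4-aligned)
12..25  state  (13B, 1-aligned)
25..32  -- padding (7B)
32..40  rss  (8B, 8-aligned)
40..48  pid  (8B, 8-aligned)
48..72  prio  (24B, 8-aligned)
within Event: depth at 20
48 + 20 = 68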